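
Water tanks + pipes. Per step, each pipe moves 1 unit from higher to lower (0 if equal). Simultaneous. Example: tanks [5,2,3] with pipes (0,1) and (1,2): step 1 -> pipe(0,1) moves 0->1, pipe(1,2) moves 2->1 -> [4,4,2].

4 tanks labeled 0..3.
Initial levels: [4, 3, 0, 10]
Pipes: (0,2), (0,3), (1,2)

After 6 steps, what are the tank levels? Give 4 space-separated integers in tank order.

Step 1: flows [0->2,3->0,1->2] -> levels [4 2 2 9]
Step 2: flows [0->2,3->0,1=2] -> levels [4 2 3 8]
Step 3: flows [0->2,3->0,2->1] -> levels [4 3 3 7]
Step 4: flows [0->2,3->0,1=2] -> levels [4 3 4 6]
Step 5: flows [0=2,3->0,2->1] -> levels [5 4 3 5]
Step 6: flows [0->2,0=3,1->2] -> levels [4 3 5 5]

Answer: 4 3 5 5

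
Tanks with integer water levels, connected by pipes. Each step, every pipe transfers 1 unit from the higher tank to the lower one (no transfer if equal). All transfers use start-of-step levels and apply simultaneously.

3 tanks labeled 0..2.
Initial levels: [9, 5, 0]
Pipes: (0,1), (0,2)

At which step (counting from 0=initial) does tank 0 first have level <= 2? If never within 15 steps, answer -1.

Answer: -1

Derivation:
Step 1: flows [0->1,0->2] -> levels [7 6 1]
Step 2: flows [0->1,0->2] -> levels [5 7 2]
Step 3: flows [1->0,0->2] -> levels [5 6 3]
Step 4: flows [1->0,0->2] -> levels [5 5 4]
Step 5: flows [0=1,0->2] -> levels [4 5 5]
Step 6: flows [1->0,2->0] -> levels [6 4 4]
Step 7: flows [0->1,0->2] -> levels [4 5 5]
  -> period-2 cycle (repeats step 5); tank 0 never drops to <=2
Tank 0 never reaches <=2 within 15 steps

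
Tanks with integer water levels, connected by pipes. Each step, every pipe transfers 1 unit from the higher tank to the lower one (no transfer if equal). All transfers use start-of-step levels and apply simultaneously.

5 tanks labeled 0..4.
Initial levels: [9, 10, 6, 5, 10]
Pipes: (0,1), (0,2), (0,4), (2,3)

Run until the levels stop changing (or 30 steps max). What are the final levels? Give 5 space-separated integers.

Answer: 7 9 8 7 9

Derivation:
Step 1: flows [1->0,0->2,4->0,2->3] -> levels [10 9 6 6 9]
Step 2: flows [0->1,0->2,0->4,2=3] -> levels [7 10 7 6 10]
Step 3: flows [1->0,0=2,4->0,2->3] -> levels [9 9 6 7 9]
Step 4: flows [0=1,0->2,0=4,3->2] -> levels [8 9 8 6 9]
Step 5: flows [1->0,0=2,4->0,2->3] -> levels [10 8 7 7 8]
Step 6: flows [0->1,0->2,0->4,2=3] -> levels [7 9 8 7 9]
Step 7: flows [1->0,2->0,4->0,2->3] -> levels [10 8 6 8 8]
Step 8: flows [0->1,0->2,0->4,3->2] -> levels [7 9 8 7 9]
  -> period-2 cycle: step 8 state = step 6 state; never stabilizes
  -> state at step 30: (30-6) mod 2 = 0, same as step 6 -> [7 9 8 7 9]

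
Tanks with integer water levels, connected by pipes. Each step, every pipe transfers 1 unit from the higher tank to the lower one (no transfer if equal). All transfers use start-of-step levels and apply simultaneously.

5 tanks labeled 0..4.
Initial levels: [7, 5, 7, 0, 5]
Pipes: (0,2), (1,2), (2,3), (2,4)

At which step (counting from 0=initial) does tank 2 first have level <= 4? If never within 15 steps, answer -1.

Answer: 1

Derivation:
Step 1: flows [0=2,2->1,2->3,2->4] -> levels [7 6 4 1 6]
Tank 2 first reaches <=4 at step 1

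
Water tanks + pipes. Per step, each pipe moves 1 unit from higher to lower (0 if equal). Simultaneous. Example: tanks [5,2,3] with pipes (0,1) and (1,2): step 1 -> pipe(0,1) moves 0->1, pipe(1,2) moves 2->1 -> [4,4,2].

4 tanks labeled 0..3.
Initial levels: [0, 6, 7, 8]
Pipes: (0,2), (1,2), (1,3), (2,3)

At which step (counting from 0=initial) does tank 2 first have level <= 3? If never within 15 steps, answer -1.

Step 1: flows [2->0,2->1,3->1,3->2] -> levels [1 8 6 6]
Step 2: flows [2->0,1->2,1->3,2=3] -> levels [2 6 6 7]
Step 3: flows [2->0,1=2,3->1,3->2] -> levels [3 7 6 5]
Step 4: flows [2->0,1->2,1->3,2->3] -> levels [4 5 5 7]
Step 5: flows [2->0,1=2,3->1,3->2] -> levels [5 6 5 5]
Step 6: flows [0=2,1->2,1->3,2=3] -> levels [5 4 6 6]
Step 7: flows [2->0,2->1,3->1,2=3] -> levels [6 6 4 5]
Step 8: flows [0->2,1->2,1->3,3->2] -> levels [5 4 7 5]
Step 9: flows [2->0,2->1,3->1,2->3] -> levels [6 6 4 5]
  -> period-2 cycle (repeats step 7); tank 2 never drops to <=3
Tank 2 never reaches <=3 within 15 steps

Answer: -1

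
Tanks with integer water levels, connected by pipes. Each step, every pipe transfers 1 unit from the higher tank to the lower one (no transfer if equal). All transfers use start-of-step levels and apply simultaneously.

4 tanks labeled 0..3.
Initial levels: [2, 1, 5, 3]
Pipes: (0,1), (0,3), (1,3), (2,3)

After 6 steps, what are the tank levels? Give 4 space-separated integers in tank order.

Answer: 2 2 3 4

Derivation:
Step 1: flows [0->1,3->0,3->1,2->3] -> levels [2 3 4 2]
Step 2: flows [1->0,0=3,1->3,2->3] -> levels [3 1 3 4]
Step 3: flows [0->1,3->0,3->1,3->2] -> levels [3 3 4 1]
Step 4: flows [0=1,0->3,1->3,2->3] -> levels [2 2 3 4]
Step 5: flows [0=1,3->0,3->1,3->2] -> levels [3 3 4 1]
  -> period-2 cycle: step 5 state = step 3 state
  -> state at step 6: (6-3) mod 2 = 1, same as step 4 -> [2 2 3 4]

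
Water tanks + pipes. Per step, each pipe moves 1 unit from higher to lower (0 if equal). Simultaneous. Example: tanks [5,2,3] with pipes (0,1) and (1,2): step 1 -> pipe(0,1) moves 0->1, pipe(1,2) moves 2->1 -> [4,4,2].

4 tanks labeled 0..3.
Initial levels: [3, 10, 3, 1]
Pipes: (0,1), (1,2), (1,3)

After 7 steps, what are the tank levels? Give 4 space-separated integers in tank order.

Step 1: flows [1->0,1->2,1->3] -> levels [4 7 4 2]
Step 2: flows [1->0,1->2,1->3] -> levels [5 4 5 3]
Step 3: flows [0->1,2->1,1->3] -> levels [4 5 4 4]
Step 4: flows [1->0,1->2,1->3] -> levels [5 2 5 5]
Step 5: flows [0->1,2->1,3->1] -> levels [4 5 4 4]
  -> period-2 cycle: step 5 state = step 3 state
  -> state at step 7: (7-3) mod 2 = 0, same as step 3 -> [4 5 4 4]

Answer: 4 5 4 4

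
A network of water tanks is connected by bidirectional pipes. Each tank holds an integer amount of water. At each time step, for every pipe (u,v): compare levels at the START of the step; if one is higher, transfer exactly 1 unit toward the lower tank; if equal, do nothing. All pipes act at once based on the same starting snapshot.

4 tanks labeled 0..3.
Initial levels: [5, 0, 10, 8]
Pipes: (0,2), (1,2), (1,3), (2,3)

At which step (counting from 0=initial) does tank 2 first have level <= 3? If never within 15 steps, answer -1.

Answer: -1

Derivation:
Step 1: flows [2->0,2->1,3->1,2->3] -> levels [6 2 7 8]
Step 2: flows [2->0,2->1,3->1,3->2] -> levels [7 4 6 6]
Step 3: flows [0->2,2->1,3->1,2=3] -> levels [6 6 6 5]
Step 4: flows [0=2,1=2,1->3,2->3] -> levels [6 5 5 7]
Step 5: flows [0->2,1=2,3->1,3->2] -> levels [5 6 7 5]
Step 6: flows [2->0,2->1,1->3,2->3] -> levels [6 6 4 7]
Step 7: flows [0->2,1->2,3->1,3->2] -> levels [5 6 7 5]
  -> period-2 cycle (repeats step 5); tank 2 never drops to <=3
Tank 2 never reaches <=3 within 15 steps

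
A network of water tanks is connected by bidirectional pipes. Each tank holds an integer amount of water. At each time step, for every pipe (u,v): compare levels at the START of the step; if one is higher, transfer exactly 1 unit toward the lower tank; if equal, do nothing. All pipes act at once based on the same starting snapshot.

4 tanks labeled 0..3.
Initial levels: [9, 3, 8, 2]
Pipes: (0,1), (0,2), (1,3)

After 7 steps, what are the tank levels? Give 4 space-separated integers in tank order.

Answer: 7 4 5 6

Derivation:
Step 1: flows [0->1,0->2,1->3] -> levels [7 3 9 3]
Step 2: flows [0->1,2->0,1=3] -> levels [7 4 8 3]
Step 3: flows [0->1,2->0,1->3] -> levels [7 4 7 4]
Step 4: flows [0->1,0=2,1=3] -> levels [6 5 7 4]
Step 5: flows [0->1,2->0,1->3] -> levels [6 5 6 5]
Step 6: flows [0->1,0=2,1=3] -> levels [5 6 6 5]
Step 7: flows [1->0,2->0,1->3] -> levels [7 4 5 6]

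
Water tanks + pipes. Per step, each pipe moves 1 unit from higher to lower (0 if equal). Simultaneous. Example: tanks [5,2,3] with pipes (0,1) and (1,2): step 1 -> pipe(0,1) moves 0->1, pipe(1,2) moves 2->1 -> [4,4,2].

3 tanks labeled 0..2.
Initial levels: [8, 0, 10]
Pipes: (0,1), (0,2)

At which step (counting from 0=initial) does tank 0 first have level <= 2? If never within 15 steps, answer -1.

Answer: -1

Derivation:
Step 1: flows [0->1,2->0] -> levels [8 1 9]
Step 2: flows [0->1,2->0] -> levels [8 2 8]
Step 3: flows [0->1,0=2] -> levels [7 3 8]
Step 4: flows [0->1,2->0] -> levels [7 4 7]
Step 5: flows [0->1,0=2] -> levels [6 5 7]
Step 6: flows [0->1,2->0] -> levels [6 6 6]
Step 7: flows [0=1,0=2] -> levels [6 6 6]
  -> stable; tank 0 stays at 6 > 2
Tank 0 never reaches <=2 within 15 steps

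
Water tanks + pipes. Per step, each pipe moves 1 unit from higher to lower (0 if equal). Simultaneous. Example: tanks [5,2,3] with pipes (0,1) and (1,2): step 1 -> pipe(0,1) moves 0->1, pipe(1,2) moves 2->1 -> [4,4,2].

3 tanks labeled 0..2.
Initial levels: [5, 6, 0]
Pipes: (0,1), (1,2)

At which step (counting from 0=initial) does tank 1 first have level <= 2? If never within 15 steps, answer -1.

Answer: -1

Derivation:
Step 1: flows [1->0,1->2] -> levels [6 4 1]
Step 2: flows [0->1,1->2] -> levels [5 4 2]
Step 3: flows [0->1,1->2] -> levels [4 4 3]
Step 4: flows [0=1,1->2] -> levels [4 3 4]
Step 5: flows [0->1,2->1] -> levels [3 5 3]
Step 6: flows [1->0,1->2] -> levels [4 3 4]
  -> period-2 cycle (repeats step 4); tank 1 never drops to <=2
Tank 1 never reaches <=2 within 15 steps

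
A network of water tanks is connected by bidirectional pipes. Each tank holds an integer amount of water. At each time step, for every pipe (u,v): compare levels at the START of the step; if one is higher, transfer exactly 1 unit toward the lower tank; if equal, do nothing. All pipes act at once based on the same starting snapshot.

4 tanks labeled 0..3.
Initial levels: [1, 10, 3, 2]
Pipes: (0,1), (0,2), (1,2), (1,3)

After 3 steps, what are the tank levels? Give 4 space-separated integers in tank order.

Answer: 4 4 4 4

Derivation:
Step 1: flows [1->0,2->0,1->2,1->3] -> levels [3 7 3 3]
Step 2: flows [1->0,0=2,1->2,1->3] -> levels [4 4 4 4]
Step 3: flows [0=1,0=2,1=2,1=3] -> levels [4 4 4 4]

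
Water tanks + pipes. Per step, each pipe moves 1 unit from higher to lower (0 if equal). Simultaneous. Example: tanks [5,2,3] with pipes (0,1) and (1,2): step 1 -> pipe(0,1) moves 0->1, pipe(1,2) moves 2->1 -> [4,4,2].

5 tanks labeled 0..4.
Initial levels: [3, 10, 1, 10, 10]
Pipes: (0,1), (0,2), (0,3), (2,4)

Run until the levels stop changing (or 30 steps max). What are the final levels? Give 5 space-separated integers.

Answer: 6 7 8 7 6

Derivation:
Step 1: flows [1->0,0->2,3->0,4->2] -> levels [4 9 3 9 9]
Step 2: flows [1->0,0->2,3->0,4->2] -> levels [5 8 5 8 8]
Step 3: flows [1->0,0=2,3->0,4->2] -> levels [7 7 6 7 7]
Step 4: flows [0=1,0->2,0=3,4->2] -> levels [6 7 8 7 6]
Step 5: flows [1->0,2->0,3->0,2->4] -> levels [9 6 6 6 7]
Step 6: flows [0->1,0->2,0->3,4->2] -> levels [6 7 8 7 6]
  -> period-2 cycle: step 6 state = step 4 state; never stabilizes
  -> state at step 30: (30-4) mod 2 = 0, same as step 4 -> [6 7 8 7 6]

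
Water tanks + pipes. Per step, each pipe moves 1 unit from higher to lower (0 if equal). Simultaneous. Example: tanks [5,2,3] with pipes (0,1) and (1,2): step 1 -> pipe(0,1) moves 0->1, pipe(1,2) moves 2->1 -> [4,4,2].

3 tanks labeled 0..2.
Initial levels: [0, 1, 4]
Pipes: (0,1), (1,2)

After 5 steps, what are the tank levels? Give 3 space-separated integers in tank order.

Answer: 2 1 2

Derivation:
Step 1: flows [1->0,2->1] -> levels [1 1 3]
Step 2: flows [0=1,2->1] -> levels [1 2 2]
Step 3: flows [1->0,1=2] -> levels [2 1 2]
Step 4: flows [0->1,2->1] -> levels [1 3 1]
Step 5: flows [1->0,1->2] -> levels [2 1 2]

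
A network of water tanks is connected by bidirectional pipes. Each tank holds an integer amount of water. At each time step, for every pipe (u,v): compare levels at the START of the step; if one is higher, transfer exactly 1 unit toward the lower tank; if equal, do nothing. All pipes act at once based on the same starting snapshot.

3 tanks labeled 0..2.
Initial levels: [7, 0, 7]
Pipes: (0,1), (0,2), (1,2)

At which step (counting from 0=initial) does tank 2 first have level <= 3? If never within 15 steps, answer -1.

Answer: -1

Derivation:
Step 1: flows [0->1,0=2,2->1] -> levels [6 2 6]
Step 2: flows [0->1,0=2,2->1] -> levels [5 4 5]
Step 3: flows [0->1,0=2,2->1] -> levels [4 6 4]
Step 4: flows [1->0,0=2,1->2] -> levels [5 4 5]
  -> period-2 cycle (repeats step 2); tank 2 never drops to <=3
Tank 2 never reaches <=3 within 15 steps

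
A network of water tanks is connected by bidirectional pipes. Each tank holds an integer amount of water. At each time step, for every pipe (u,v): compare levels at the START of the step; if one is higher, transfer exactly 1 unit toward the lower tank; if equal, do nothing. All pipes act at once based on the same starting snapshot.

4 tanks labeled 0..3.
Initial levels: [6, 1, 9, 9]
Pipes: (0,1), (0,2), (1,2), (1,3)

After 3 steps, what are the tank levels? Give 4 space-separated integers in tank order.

Answer: 6 5 7 7

Derivation:
Step 1: flows [0->1,2->0,2->1,3->1] -> levels [6 4 7 8]
Step 2: flows [0->1,2->0,2->1,3->1] -> levels [6 7 5 7]
Step 3: flows [1->0,0->2,1->2,1=3] -> levels [6 5 7 7]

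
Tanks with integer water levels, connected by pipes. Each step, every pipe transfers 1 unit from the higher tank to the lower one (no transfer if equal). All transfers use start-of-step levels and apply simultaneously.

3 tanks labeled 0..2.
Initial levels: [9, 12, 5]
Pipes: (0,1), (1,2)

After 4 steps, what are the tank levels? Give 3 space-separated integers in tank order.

Step 1: flows [1->0,1->2] -> levels [10 10 6]
Step 2: flows [0=1,1->2] -> levels [10 9 7]
Step 3: flows [0->1,1->2] -> levels [9 9 8]
Step 4: flows [0=1,1->2] -> levels [9 8 9]

Answer: 9 8 9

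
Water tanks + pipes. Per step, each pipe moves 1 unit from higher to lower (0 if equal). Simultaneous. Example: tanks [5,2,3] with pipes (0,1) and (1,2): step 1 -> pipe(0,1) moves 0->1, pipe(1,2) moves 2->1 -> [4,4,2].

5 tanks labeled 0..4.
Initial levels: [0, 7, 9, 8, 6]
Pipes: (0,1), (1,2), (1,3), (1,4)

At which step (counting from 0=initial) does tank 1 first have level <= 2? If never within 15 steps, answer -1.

Step 1: flows [1->0,2->1,3->1,1->4] -> levels [1 7 8 7 7]
Step 2: flows [1->0,2->1,1=3,1=4] -> levels [2 7 7 7 7]
Step 3: flows [1->0,1=2,1=3,1=4] -> levels [3 6 7 7 7]
Step 4: flows [1->0,2->1,3->1,4->1] -> levels [4 8 6 6 6]
Step 5: flows [1->0,1->2,1->3,1->4] -> levels [5 4 7 7 7]
Step 6: flows [0->1,2->1,3->1,4->1] -> levels [4 8 6 6 6]
  -> period-2 cycle (repeats step 4); tank 1 never drops to <=2
Tank 1 never reaches <=2 within 15 steps

Answer: -1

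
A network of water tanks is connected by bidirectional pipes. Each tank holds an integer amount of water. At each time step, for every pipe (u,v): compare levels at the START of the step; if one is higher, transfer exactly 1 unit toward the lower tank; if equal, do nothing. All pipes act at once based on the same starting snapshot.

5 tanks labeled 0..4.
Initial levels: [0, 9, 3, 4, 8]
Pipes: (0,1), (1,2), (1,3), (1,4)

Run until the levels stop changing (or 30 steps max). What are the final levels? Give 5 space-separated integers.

Answer: 5 3 5 5 6

Derivation:
Step 1: flows [1->0,1->2,1->3,1->4] -> levels [1 5 4 5 9]
Step 2: flows [1->0,1->2,1=3,4->1] -> levels [2 4 5 5 8]
Step 3: flows [1->0,2->1,3->1,4->1] -> levels [3 6 4 4 7]
Step 4: flows [1->0,1->2,1->3,4->1] -> levels [4 4 5 5 6]
Step 5: flows [0=1,2->1,3->1,4->1] -> levels [4 7 4 4 5]
Step 6: flows [1->0,1->2,1->3,1->4] -> levels [5 3 5 5 6]
Step 7: flows [0->1,2->1,3->1,4->1] -> levels [4 7 4 4 5]
  -> period-2 cycle: step 7 state = step 5 state; never stabilizes
  -> state at step 30: (30-5) mod 2 = 1, same as step 6 -> [5 3 5 5 6]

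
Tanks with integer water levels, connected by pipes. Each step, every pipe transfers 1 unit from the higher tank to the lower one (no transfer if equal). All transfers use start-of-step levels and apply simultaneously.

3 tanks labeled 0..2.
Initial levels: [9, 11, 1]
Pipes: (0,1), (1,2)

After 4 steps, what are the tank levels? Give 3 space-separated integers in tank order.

Step 1: flows [1->0,1->2] -> levels [10 9 2]
Step 2: flows [0->1,1->2] -> levels [9 9 3]
Step 3: flows [0=1,1->2] -> levels [9 8 4]
Step 4: flows [0->1,1->2] -> levels [8 8 5]

Answer: 8 8 5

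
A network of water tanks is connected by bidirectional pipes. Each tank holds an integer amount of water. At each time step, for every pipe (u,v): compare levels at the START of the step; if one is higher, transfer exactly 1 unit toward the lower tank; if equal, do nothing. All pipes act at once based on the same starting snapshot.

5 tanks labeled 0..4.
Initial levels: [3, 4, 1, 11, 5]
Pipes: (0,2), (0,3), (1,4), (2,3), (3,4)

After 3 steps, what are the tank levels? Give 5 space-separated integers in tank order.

Step 1: flows [0->2,3->0,4->1,3->2,3->4] -> levels [3 5 3 8 5]
Step 2: flows [0=2,3->0,1=4,3->2,3->4] -> levels [4 5 4 5 6]
Step 3: flows [0=2,3->0,4->1,3->2,4->3] -> levels [5 6 5 4 4]

Answer: 5 6 5 4 4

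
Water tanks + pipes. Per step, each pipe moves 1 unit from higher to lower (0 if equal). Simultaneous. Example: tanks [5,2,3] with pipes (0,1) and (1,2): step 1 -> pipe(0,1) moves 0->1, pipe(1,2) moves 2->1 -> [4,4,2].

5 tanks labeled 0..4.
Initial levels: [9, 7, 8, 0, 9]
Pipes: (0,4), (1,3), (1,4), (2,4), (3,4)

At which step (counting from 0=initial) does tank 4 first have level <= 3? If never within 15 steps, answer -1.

Step 1: flows [0=4,1->3,4->1,4->2,4->3] -> levels [9 7 9 2 6]
Step 2: flows [0->4,1->3,1->4,2->4,4->3] -> levels [8 5 8 4 8]
Step 3: flows [0=4,1->3,4->1,2=4,4->3] -> levels [8 5 8 6 6]
Step 4: flows [0->4,3->1,4->1,2->4,3=4] -> levels [7 7 7 5 7]
Step 5: flows [0=4,1->3,1=4,2=4,4->3] -> levels [7 6 7 7 6]
Step 6: flows [0->4,3->1,1=4,2->4,3->4] -> levels [6 7 6 5 9]
Step 7: flows [4->0,1->3,4->1,4->2,4->3] -> levels [7 7 7 7 5]
Step 8: flows [0->4,1=3,1->4,2->4,3->4] -> levels [6 6 6 6 9]
Step 9: flows [4->0,1=3,4->1,4->2,4->3] -> levels [7 7 7 7 5]
  -> period-2 cycle (repeats step 7); tank 4 never drops to <=3
Tank 4 never reaches <=3 within 15 steps

Answer: -1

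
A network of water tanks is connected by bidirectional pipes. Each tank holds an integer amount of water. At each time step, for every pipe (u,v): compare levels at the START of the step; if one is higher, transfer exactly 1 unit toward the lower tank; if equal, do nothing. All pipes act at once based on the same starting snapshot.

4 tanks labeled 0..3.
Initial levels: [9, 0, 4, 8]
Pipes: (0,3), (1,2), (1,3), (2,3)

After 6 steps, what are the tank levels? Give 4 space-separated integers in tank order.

Step 1: flows [0->3,2->1,3->1,3->2] -> levels [8 2 4 7]
Step 2: flows [0->3,2->1,3->1,3->2] -> levels [7 4 4 6]
Step 3: flows [0->3,1=2,3->1,3->2] -> levels [6 5 5 5]
Step 4: flows [0->3,1=2,1=3,2=3] -> levels [5 5 5 6]
Step 5: flows [3->0,1=2,3->1,3->2] -> levels [6 6 6 3]
Step 6: flows [0->3,1=2,1->3,2->3] -> levels [5 5 5 6]

Answer: 5 5 5 6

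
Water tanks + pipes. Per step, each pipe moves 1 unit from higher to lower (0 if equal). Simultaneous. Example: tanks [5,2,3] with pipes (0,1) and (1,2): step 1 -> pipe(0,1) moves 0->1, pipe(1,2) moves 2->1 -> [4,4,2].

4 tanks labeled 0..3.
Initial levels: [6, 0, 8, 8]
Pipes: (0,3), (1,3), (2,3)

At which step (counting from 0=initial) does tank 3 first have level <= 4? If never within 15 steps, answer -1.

Step 1: flows [3->0,3->1,2=3] -> levels [7 1 8 6]
Step 2: flows [0->3,3->1,2->3] -> levels [6 2 7 7]
Step 3: flows [3->0,3->1,2=3] -> levels [7 3 7 5]
Step 4: flows [0->3,3->1,2->3] -> levels [6 4 6 6]
Step 5: flows [0=3,3->1,2=3] -> levels [6 5 6 5]
Step 6: flows [0->3,1=3,2->3] -> levels [5 5 5 7]
Step 7: flows [3->0,3->1,3->2] -> levels [6 6 6 4]
Tank 3 first reaches <=4 at step 7

Answer: 7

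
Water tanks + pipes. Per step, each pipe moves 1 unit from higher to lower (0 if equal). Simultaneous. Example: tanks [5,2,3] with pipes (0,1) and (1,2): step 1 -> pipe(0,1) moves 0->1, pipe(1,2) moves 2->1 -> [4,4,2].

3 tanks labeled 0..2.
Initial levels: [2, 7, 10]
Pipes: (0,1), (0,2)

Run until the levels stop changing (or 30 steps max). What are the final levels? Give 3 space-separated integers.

Answer: 7 6 6

Derivation:
Step 1: flows [1->0,2->0] -> levels [4 6 9]
Step 2: flows [1->0,2->0] -> levels [6 5 8]
Step 3: flows [0->1,2->0] -> levels [6 6 7]
Step 4: flows [0=1,2->0] -> levels [7 6 6]
Step 5: flows [0->1,0->2] -> levels [5 7 7]
Step 6: flows [1->0,2->0] -> levels [7 6 6]
  -> period-2 cycle: step 6 state = step 4 state; never stabilizes
  -> state at step 30: (30-4) mod 2 = 0, same as step 4 -> [7 6 6]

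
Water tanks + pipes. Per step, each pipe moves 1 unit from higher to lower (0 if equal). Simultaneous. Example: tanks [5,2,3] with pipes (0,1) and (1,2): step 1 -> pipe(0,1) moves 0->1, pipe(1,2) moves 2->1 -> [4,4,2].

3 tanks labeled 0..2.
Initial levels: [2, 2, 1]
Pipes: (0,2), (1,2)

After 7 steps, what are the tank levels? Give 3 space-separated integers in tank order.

Step 1: flows [0->2,1->2] -> levels [1 1 3]
Step 2: flows [2->0,2->1] -> levels [2 2 1]
  -> period-2 cycle: step 2 state = step 0 state
  -> state at step 7: (7-0) mod 2 = 1, same as step 1 -> [1 1 3]

Answer: 1 1 3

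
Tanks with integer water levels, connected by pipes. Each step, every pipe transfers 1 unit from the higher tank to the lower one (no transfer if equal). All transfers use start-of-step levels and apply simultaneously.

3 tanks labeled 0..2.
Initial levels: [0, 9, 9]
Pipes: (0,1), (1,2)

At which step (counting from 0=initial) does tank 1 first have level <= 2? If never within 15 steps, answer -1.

Step 1: flows [1->0,1=2] -> levels [1 8 9]
Step 2: flows [1->0,2->1] -> levels [2 8 8]
Step 3: flows [1->0,1=2] -> levels [3 7 8]
Step 4: flows [1->0,2->1] -> levels [4 7 7]
Step 5: flows [1->0,1=2] -> levels [5 6 7]
Step 6: flows [1->0,2->1] -> levels [6 6 6]
Step 7: flows [0=1,1=2] -> levels [6 6 6]
  -> stable; tank 1 stays at 6 > 2
Tank 1 never reaches <=2 within 15 steps

Answer: -1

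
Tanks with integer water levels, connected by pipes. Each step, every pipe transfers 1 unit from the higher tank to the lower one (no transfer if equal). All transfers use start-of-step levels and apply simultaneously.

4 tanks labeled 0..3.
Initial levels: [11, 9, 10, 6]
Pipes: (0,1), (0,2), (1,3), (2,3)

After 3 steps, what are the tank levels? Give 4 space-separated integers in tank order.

Answer: 8 10 10 8

Derivation:
Step 1: flows [0->1,0->2,1->3,2->3] -> levels [9 9 10 8]
Step 2: flows [0=1,2->0,1->3,2->3] -> levels [10 8 8 10]
Step 3: flows [0->1,0->2,3->1,3->2] -> levels [8 10 10 8]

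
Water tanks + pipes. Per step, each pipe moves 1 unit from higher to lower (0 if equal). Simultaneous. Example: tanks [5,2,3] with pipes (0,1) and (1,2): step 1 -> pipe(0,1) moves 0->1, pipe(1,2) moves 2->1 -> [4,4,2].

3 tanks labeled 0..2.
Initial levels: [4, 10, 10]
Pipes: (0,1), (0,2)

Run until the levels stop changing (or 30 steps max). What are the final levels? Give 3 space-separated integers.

Answer: 8 8 8

Derivation:
Step 1: flows [1->0,2->0] -> levels [6 9 9]
Step 2: flows [1->0,2->0] -> levels [8 8 8]
Step 3: flows [0=1,0=2] -> levels [8 8 8]
  -> stable (no change)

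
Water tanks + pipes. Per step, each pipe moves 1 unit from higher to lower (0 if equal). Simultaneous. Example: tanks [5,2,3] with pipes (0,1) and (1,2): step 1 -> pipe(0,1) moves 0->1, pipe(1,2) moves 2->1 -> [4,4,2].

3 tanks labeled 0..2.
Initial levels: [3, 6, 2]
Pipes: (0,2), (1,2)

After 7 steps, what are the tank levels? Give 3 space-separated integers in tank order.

Step 1: flows [0->2,1->2] -> levels [2 5 4]
Step 2: flows [2->0,1->2] -> levels [3 4 4]
Step 3: flows [2->0,1=2] -> levels [4 4 3]
Step 4: flows [0->2,1->2] -> levels [3 3 5]
Step 5: flows [2->0,2->1] -> levels [4 4 3]
  -> period-2 cycle: step 5 state = step 3 state
  -> state at step 7: (7-3) mod 2 = 0, same as step 3 -> [4 4 3]

Answer: 4 4 3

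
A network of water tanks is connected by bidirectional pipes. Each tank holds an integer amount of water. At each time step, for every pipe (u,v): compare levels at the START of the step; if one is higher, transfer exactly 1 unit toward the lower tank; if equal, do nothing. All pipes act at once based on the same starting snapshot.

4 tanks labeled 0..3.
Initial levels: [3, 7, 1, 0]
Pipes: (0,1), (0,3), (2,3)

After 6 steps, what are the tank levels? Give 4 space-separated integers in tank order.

Answer: 2 3 2 4

Derivation:
Step 1: flows [1->0,0->3,2->3] -> levels [3 6 0 2]
Step 2: flows [1->0,0->3,3->2] -> levels [3 5 1 2]
Step 3: flows [1->0,0->3,3->2] -> levels [3 4 2 2]
Step 4: flows [1->0,0->3,2=3] -> levels [3 3 2 3]
Step 5: flows [0=1,0=3,3->2] -> levels [3 3 3 2]
Step 6: flows [0=1,0->3,2->3] -> levels [2 3 2 4]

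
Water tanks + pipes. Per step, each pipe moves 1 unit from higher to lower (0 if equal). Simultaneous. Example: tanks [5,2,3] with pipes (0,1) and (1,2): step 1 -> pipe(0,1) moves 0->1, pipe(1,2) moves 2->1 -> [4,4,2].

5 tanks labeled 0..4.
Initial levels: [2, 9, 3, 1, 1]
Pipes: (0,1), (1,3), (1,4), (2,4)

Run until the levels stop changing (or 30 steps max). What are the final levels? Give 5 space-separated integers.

Step 1: flows [1->0,1->3,1->4,2->4] -> levels [3 6 2 2 3]
Step 2: flows [1->0,1->3,1->4,4->2] -> levels [4 3 3 3 3]
Step 3: flows [0->1,1=3,1=4,2=4] -> levels [3 4 3 3 3]
Step 4: flows [1->0,1->3,1->4,2=4] -> levels [4 1 3 4 4]
Step 5: flows [0->1,3->1,4->1,4->2] -> levels [3 4 4 3 2]
Step 6: flows [1->0,1->3,1->4,2->4] -> levels [4 1 3 4 4]
  -> period-2 cycle: step 6 state = step 4 state; never stabilizes
  -> state at step 30: (30-4) mod 2 = 0, same as step 4 -> [4 1 3 4 4]

Answer: 4 1 3 4 4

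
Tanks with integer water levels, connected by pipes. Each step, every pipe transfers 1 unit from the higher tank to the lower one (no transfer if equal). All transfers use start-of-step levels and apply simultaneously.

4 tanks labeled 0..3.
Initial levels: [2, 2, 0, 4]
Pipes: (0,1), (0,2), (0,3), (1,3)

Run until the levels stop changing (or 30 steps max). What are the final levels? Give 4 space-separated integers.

Step 1: flows [0=1,0->2,3->0,3->1] -> levels [2 3 1 2]
Step 2: flows [1->0,0->2,0=3,1->3] -> levels [2 1 2 3]
Step 3: flows [0->1,0=2,3->0,3->1] -> levels [2 3 2 1]
Step 4: flows [1->0,0=2,0->3,1->3] -> levels [2 1 2 3]
  -> period-2 cycle: step 4 state = step 2 state; never stabilizes
  -> state at step 30: (30-2) mod 2 = 0, same as step 2 -> [2 1 2 3]

Answer: 2 1 2 3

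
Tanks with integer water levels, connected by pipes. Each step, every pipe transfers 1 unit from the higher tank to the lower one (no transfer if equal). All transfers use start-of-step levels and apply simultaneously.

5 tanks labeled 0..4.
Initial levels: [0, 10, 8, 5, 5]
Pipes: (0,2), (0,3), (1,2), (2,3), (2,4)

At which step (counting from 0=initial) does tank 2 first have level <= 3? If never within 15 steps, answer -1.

Answer: -1

Derivation:
Step 1: flows [2->0,3->0,1->2,2->3,2->4] -> levels [2 9 6 5 6]
Step 2: flows [2->0,3->0,1->2,2->3,2=4] -> levels [4 8 5 5 6]
Step 3: flows [2->0,3->0,1->2,2=3,4->2] -> levels [6 7 6 4 5]
Step 4: flows [0=2,0->3,1->2,2->3,2->4] -> levels [5 6 5 6 6]
Step 5: flows [0=2,3->0,1->2,3->2,4->2] -> levels [6 5 8 4 5]
Step 6: flows [2->0,0->3,2->1,2->3,2->4] -> levels [6 6 4 6 6]
Step 7: flows [0->2,0=3,1->2,3->2,4->2] -> levels [5 5 8 5 5]
Step 8: flows [2->0,0=3,2->1,2->3,2->4] -> levels [6 6 4 6 6]
  -> period-2 cycle (repeats step 6); tank 2 never drops to <=3
Tank 2 never reaches <=3 within 15 steps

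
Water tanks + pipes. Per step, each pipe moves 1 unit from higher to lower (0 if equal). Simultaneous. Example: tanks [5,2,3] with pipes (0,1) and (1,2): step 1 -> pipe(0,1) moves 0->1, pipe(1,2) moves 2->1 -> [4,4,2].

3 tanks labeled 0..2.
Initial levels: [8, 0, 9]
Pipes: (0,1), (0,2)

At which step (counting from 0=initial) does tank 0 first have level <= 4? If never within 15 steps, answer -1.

Step 1: flows [0->1,2->0] -> levels [8 1 8]
Step 2: flows [0->1,0=2] -> levels [7 2 8]
Step 3: flows [0->1,2->0] -> levels [7 3 7]
Step 4: flows [0->1,0=2] -> levels [6 4 7]
Step 5: flows [0->1,2->0] -> levels [6 5 6]
Step 6: flows [0->1,0=2] -> levels [5 6 6]
Step 7: flows [1->0,2->0] -> levels [7 5 5]
Step 8: flows [0->1,0->2] -> levels [5 6 6]
  -> period-2 cycle (repeats step 6); tank 0 never drops to <=4
Tank 0 never reaches <=4 within 15 steps

Answer: -1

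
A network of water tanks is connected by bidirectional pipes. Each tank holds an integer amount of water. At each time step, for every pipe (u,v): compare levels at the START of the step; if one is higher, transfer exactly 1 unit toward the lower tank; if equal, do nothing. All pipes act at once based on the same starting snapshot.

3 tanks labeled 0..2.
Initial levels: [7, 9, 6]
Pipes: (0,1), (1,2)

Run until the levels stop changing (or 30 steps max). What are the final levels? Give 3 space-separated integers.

Step 1: flows [1->0,1->2] -> levels [8 7 7]
Step 2: flows [0->1,1=2] -> levels [7 8 7]
Step 3: flows [1->0,1->2] -> levels [8 6 8]
Step 4: flows [0->1,2->1] -> levels [7 8 7]
  -> period-2 cycle: step 4 state = step 2 state; never stabilizes
  -> state at step 30: (30-2) mod 2 = 0, same as step 2 -> [7 8 7]

Answer: 7 8 7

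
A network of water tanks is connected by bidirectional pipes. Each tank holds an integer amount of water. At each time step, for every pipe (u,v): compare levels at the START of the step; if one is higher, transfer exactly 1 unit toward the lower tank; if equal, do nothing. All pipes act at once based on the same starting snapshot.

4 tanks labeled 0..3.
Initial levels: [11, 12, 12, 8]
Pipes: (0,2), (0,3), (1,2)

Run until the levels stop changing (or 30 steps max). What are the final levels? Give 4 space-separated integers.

Step 1: flows [2->0,0->3,1=2] -> levels [11 12 11 9]
Step 2: flows [0=2,0->3,1->2] -> levels [10 11 12 10]
Step 3: flows [2->0,0=3,2->1] -> levels [11 12 10 10]
Step 4: flows [0->2,0->3,1->2] -> levels [9 11 12 11]
Step 5: flows [2->0,3->0,2->1] -> levels [11 12 10 10]
  -> period-2 cycle: step 5 state = step 3 state; never stabilizes
  -> state at step 30: (30-3) mod 2 = 1, same as step 4 -> [9 11 12 11]

Answer: 9 11 12 11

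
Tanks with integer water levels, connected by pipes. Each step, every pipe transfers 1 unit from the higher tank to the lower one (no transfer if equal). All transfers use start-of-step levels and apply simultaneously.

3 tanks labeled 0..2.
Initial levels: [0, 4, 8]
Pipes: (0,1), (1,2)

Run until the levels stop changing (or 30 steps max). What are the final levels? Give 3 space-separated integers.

Step 1: flows [1->0,2->1] -> levels [1 4 7]
Step 2: flows [1->0,2->1] -> levels [2 4 6]
Step 3: flows [1->0,2->1] -> levels [3 4 5]
Step 4: flows [1->0,2->1] -> levels [4 4 4]
Step 5: flows [0=1,1=2] -> levels [4 4 4]
  -> stable (no change)

Answer: 4 4 4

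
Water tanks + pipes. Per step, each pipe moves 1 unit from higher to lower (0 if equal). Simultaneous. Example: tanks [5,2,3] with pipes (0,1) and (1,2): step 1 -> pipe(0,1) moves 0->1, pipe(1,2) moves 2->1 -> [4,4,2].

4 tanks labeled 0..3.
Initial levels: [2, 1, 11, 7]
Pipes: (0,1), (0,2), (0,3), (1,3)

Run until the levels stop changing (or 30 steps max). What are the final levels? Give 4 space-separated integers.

Answer: 6 5 5 5

Derivation:
Step 1: flows [0->1,2->0,3->0,3->1] -> levels [3 3 10 5]
Step 2: flows [0=1,2->0,3->0,3->1] -> levels [5 4 9 3]
Step 3: flows [0->1,2->0,0->3,1->3] -> levels [4 4 8 5]
Step 4: flows [0=1,2->0,3->0,3->1] -> levels [6 5 7 3]
Step 5: flows [0->1,2->0,0->3,1->3] -> levels [5 5 6 5]
Step 6: flows [0=1,2->0,0=3,1=3] -> levels [6 5 5 5]
Step 7: flows [0->1,0->2,0->3,1=3] -> levels [3 6 6 6]
Step 8: flows [1->0,2->0,3->0,1=3] -> levels [6 5 5 5]
  -> period-2 cycle: step 8 state = step 6 state; never stabilizes
  -> state at step 30: (30-6) mod 2 = 0, same as step 6 -> [6 5 5 5]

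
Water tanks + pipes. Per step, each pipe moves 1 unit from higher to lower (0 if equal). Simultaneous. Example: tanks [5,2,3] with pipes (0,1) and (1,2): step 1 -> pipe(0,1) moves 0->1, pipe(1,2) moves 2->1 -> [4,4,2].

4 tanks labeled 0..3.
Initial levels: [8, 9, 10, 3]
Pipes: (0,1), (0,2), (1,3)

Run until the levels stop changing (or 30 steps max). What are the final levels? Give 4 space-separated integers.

Answer: 9 6 7 8

Derivation:
Step 1: flows [1->0,2->0,1->3] -> levels [10 7 9 4]
Step 2: flows [0->1,0->2,1->3] -> levels [8 7 10 5]
Step 3: flows [0->1,2->0,1->3] -> levels [8 7 9 6]
Step 4: flows [0->1,2->0,1->3] -> levels [8 7 8 7]
Step 5: flows [0->1,0=2,1=3] -> levels [7 8 8 7]
Step 6: flows [1->0,2->0,1->3] -> levels [9 6 7 8]
Step 7: flows [0->1,0->2,3->1] -> levels [7 8 8 7]
  -> period-2 cycle: step 7 state = step 5 state; never stabilizes
  -> state at step 30: (30-5) mod 2 = 1, same as step 6 -> [9 6 7 8]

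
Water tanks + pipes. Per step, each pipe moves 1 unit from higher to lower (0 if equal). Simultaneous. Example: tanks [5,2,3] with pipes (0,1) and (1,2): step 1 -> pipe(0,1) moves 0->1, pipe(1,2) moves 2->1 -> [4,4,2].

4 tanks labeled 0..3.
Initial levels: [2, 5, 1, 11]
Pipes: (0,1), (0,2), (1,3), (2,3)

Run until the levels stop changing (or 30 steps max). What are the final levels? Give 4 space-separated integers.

Answer: 6 4 4 5

Derivation:
Step 1: flows [1->0,0->2,3->1,3->2] -> levels [2 5 3 9]
Step 2: flows [1->0,2->0,3->1,3->2] -> levels [4 5 3 7]
Step 3: flows [1->0,0->2,3->1,3->2] -> levels [4 5 5 5]
Step 4: flows [1->0,2->0,1=3,2=3] -> levels [6 4 4 5]
Step 5: flows [0->1,0->2,3->1,3->2] -> levels [4 6 6 3]
Step 6: flows [1->0,2->0,1->3,2->3] -> levels [6 4 4 5]
  -> period-2 cycle: step 6 state = step 4 state; never stabilizes
  -> state at step 30: (30-4) mod 2 = 0, same as step 4 -> [6 4 4 5]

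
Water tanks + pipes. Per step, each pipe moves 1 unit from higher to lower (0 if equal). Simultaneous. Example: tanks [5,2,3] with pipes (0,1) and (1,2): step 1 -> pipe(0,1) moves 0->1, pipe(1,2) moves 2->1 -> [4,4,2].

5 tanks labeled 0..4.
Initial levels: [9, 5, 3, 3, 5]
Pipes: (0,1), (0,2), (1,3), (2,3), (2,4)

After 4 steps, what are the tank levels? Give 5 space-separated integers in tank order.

Step 1: flows [0->1,0->2,1->3,2=3,4->2] -> levels [7 5 5 4 4]
Step 2: flows [0->1,0->2,1->3,2->3,2->4] -> levels [5 5 4 6 5]
Step 3: flows [0=1,0->2,3->1,3->2,4->2] -> levels [4 6 7 4 4]
Step 4: flows [1->0,2->0,1->3,2->3,2->4] -> levels [6 4 4 6 5]

Answer: 6 4 4 6 5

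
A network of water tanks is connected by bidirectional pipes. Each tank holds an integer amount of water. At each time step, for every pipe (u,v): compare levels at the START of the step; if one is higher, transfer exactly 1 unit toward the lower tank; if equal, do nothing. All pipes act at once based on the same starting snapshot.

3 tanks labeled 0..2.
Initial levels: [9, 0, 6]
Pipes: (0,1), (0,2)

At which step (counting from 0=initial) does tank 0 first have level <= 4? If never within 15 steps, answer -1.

Step 1: flows [0->1,0->2] -> levels [7 1 7]
Step 2: flows [0->1,0=2] -> levels [6 2 7]
Step 3: flows [0->1,2->0] -> levels [6 3 6]
Step 4: flows [0->1,0=2] -> levels [5 4 6]
Step 5: flows [0->1,2->0] -> levels [5 5 5]
Step 6: flows [0=1,0=2] -> levels [5 5 5]
  -> stable; tank 0 stays at 5 > 4
Tank 0 never reaches <=4 within 15 steps

Answer: -1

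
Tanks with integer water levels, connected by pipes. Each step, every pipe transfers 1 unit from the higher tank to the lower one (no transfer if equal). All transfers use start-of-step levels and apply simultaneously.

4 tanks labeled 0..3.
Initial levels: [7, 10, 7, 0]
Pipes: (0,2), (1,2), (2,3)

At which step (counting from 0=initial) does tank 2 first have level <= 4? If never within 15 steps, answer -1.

Step 1: flows [0=2,1->2,2->3] -> levels [7 9 7 1]
Step 2: flows [0=2,1->2,2->3] -> levels [7 8 7 2]
Step 3: flows [0=2,1->2,2->3] -> levels [7 7 7 3]
Step 4: flows [0=2,1=2,2->3] -> levels [7 7 6 4]
Step 5: flows [0->2,1->2,2->3] -> levels [6 6 7 5]
Step 6: flows [2->0,2->1,2->3] -> levels [7 7 4 6]
Tank 2 first reaches <=4 at step 6

Answer: 6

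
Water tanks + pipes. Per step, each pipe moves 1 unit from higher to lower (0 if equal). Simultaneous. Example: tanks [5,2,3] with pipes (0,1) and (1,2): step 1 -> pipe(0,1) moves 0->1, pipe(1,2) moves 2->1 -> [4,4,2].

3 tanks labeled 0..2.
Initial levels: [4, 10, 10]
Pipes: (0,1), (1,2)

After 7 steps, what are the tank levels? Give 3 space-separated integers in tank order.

Answer: 8 8 8

Derivation:
Step 1: flows [1->0,1=2] -> levels [5 9 10]
Step 2: flows [1->0,2->1] -> levels [6 9 9]
Step 3: flows [1->0,1=2] -> levels [7 8 9]
Step 4: flows [1->0,2->1] -> levels [8 8 8]
Step 5: flows [0=1,1=2] -> levels [8 8 8]
  -> stable; steps 6..7 unchanged -> [8 8 8]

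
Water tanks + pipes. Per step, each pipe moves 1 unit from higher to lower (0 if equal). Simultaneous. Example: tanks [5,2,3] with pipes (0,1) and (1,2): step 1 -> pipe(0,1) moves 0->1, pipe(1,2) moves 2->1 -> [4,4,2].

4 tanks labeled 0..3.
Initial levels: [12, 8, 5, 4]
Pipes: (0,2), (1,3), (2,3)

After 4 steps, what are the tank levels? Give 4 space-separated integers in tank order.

Step 1: flows [0->2,1->3,2->3] -> levels [11 7 5 6]
Step 2: flows [0->2,1->3,3->2] -> levels [10 6 7 6]
Step 3: flows [0->2,1=3,2->3] -> levels [9 6 7 7]
Step 4: flows [0->2,3->1,2=3] -> levels [8 7 8 6]

Answer: 8 7 8 6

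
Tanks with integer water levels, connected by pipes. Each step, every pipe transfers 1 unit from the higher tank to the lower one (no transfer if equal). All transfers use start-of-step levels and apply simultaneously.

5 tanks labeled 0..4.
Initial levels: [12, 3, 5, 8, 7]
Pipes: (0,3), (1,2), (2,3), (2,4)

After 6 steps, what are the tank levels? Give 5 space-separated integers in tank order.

Step 1: flows [0->3,2->1,3->2,4->2] -> levels [11 4 6 8 6]
Step 2: flows [0->3,2->1,3->2,2=4] -> levels [10 5 6 8 6]
Step 3: flows [0->3,2->1,3->2,2=4] -> levels [9 6 6 8 6]
Step 4: flows [0->3,1=2,3->2,2=4] -> levels [8 6 7 8 6]
Step 5: flows [0=3,2->1,3->2,2->4] -> levels [8 7 6 7 7]
Step 6: flows [0->3,1->2,3->2,4->2] -> levels [7 6 9 7 6]

Answer: 7 6 9 7 6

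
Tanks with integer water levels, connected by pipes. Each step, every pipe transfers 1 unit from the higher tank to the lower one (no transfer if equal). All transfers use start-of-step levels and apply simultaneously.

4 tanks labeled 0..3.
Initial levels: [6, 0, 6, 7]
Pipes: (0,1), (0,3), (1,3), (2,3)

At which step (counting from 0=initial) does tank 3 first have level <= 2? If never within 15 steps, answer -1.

Answer: -1

Derivation:
Step 1: flows [0->1,3->0,3->1,3->2] -> levels [6 2 7 4]
Step 2: flows [0->1,0->3,3->1,2->3] -> levels [4 4 6 5]
Step 3: flows [0=1,3->0,3->1,2->3] -> levels [5 5 5 4]
Step 4: flows [0=1,0->3,1->3,2->3] -> levels [4 4 4 7]
Step 5: flows [0=1,3->0,3->1,3->2] -> levels [5 5 5 4]
  -> period-2 cycle (repeats step 3); tank 3 never drops to <=2
Tank 3 never reaches <=2 within 15 steps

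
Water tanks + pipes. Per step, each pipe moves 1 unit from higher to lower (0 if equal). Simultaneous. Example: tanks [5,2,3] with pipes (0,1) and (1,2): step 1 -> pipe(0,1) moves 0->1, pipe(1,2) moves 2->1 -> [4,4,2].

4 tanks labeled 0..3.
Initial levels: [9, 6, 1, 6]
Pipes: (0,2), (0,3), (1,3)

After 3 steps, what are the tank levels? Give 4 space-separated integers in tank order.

Step 1: flows [0->2,0->3,1=3] -> levels [7 6 2 7]
Step 2: flows [0->2,0=3,3->1] -> levels [6 7 3 6]
Step 3: flows [0->2,0=3,1->3] -> levels [5 6 4 7]

Answer: 5 6 4 7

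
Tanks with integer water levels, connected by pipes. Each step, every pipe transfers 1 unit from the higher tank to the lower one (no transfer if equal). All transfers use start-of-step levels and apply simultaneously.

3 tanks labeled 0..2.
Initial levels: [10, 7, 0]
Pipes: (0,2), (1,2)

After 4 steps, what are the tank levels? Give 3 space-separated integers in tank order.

Step 1: flows [0->2,1->2] -> levels [9 6 2]
Step 2: flows [0->2,1->2] -> levels [8 5 4]
Step 3: flows [0->2,1->2] -> levels [7 4 6]
Step 4: flows [0->2,2->1] -> levels [6 5 6]

Answer: 6 5 6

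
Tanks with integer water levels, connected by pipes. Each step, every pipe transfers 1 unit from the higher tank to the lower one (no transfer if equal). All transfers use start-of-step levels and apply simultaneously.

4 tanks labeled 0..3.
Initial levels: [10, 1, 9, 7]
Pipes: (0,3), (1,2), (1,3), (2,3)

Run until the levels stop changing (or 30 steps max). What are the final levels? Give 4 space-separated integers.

Answer: 7 7 8 5

Derivation:
Step 1: flows [0->3,2->1,3->1,2->3] -> levels [9 3 7 8]
Step 2: flows [0->3,2->1,3->1,3->2] -> levels [8 5 7 7]
Step 3: flows [0->3,2->1,3->1,2=3] -> levels [7 7 6 7]
Step 4: flows [0=3,1->2,1=3,3->2] -> levels [7 6 8 6]
Step 5: flows [0->3,2->1,1=3,2->3] -> levels [6 7 6 8]
Step 6: flows [3->0,1->2,3->1,3->2] -> levels [7 7 8 5]
Step 7: flows [0->3,2->1,1->3,2->3] -> levels [6 7 6 8]
  -> period-2 cycle: step 7 state = step 5 state; never stabilizes
  -> state at step 30: (30-5) mod 2 = 1, same as step 6 -> [7 7 8 5]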